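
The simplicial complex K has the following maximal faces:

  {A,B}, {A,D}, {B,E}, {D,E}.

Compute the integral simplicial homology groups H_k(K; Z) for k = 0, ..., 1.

We work with the vertex ordering A < B < D < E. The simplices of K, each written with vertices in increasing order, are:

  0-simplices (4): A, B, D, E
  1-simplices (4): AB, AD, BE, DE

so the chain groups are C_0 ≅ Z^4, C_1 ≅ Z^4.

Boundary ∂_1: C_1 → C_0 sends each edge [p,q] (with p < q) to q − p.
The resulting 4×4 matrix has rank 3, and its Smith normal form has invariant factors (1,1,1).

Reading off H_k = ker ∂_k / im ∂_{k+1}:

  H_0: rank C_0 − rank ∂_1 = 4 − 3 = 1, and the invariant factors of ∂_1 are all 1, so H_0 ≅ Z.
  H_1: rank ker ∂_1 − rank ∂_2 = (4 − 3) − 0 = 1, and there is no ∂_2, so H_1 ≅ Z.

(K is a triangulation of the circle S^1.)

H_0 = Z,  H_1 = Z.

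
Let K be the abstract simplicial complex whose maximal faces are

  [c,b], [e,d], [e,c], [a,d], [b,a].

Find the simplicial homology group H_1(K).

H_1 ≅ Z.

Order the vertices as a < b < c < d < e. Listing each simplex with vertices in this order, K has dimension 1 with simplices:

  0-simplices (5): a, b, c, d, e
  1-simplices (5): ab, ad, bc, ce, de

so the chain groups are C_0 ≅ Z^5, C_1 ≅ Z^5.

∂_1: C_1 → C_0 is given by ∂[p,q] = [q] − [p]. For instance
  ∂ce = e − c.
This gives a 5×5 integer matrix of rank 4; reducing to Smith normal form yields diagonal entries (1,1,1,1).

Computing H_k = (kernel of ∂_k) / (image of ∂_{k+1}):

  H_1: rank ker ∂_1 − rank ∂_2 = (5 − 4) − 0 = 1, and there is no ∂_2, so H_1 ≅ Z.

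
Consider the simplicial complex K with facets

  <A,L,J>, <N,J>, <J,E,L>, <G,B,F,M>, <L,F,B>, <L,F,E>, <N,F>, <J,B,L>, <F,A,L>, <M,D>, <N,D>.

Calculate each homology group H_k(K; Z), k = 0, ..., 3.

K has 10 vertices, 20 edges, 10 triangles, 1 3-simplex.
rank ∂_0 = 0, rank ∂_1 = 9 ⇒ b_0 = 10 − 0 − 9 = 1; all invariant factors of ∂_1 are 1 so no torsion. So H_0 ≅ Z.
rank ∂_1 = 9, rank ∂_2 = 9 ⇒ b_1 = 20 − 9 − 9 = 2; all invariant factors of ∂_2 are 1 so no torsion. So H_1 ≅ Z^2.
rank ∂_2 = 9, rank ∂_3 = 1 ⇒ b_2 = 10 − 9 − 1 = 0; all invariant factors of ∂_3 are 1 so no torsion. So H_2 ≅ 0.
rank ∂_3 = 1, rank ∂_4 = 0 ⇒ b_3 = 1 − 1 − 0 = 0. So H_3 ≅ 0.

H_0 ≅ Z,  H_1 ≅ Z^2,  H_2 = 0,  H_3 = 0.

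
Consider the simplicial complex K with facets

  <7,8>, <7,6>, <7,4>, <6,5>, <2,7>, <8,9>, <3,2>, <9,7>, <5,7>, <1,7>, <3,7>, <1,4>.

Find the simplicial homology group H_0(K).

Order the vertices as 1 < 2 < 3 < 4 < 5 < 6 < 7 < 8 < 9. Listing each simplex with vertices in this order, K has dimension 1 with simplices:

  0-simplices (9): [1], [2], [3], [4], [5], [6], [7], [8], [9]
  1-simplices (12): [1,4], [1,7], [2,3], [2,7], [3,7], [4,7], [5,6], [5,7], [6,7], [7,8], [7,9], [8,9]

Hence C_0 ≅ Z^9, C_1 ≅ Z^12.

∂_1: C_1 → C_0 is given by ∂[p,q] = [q] − [p].
As a 9×12 matrix over Z this has rank 8, with invariant factors (1,1,1,1,1,1,1,1).

Reading off H_k = ker ∂_k / im ∂_{k+1}:

  H_0: rank C_0 − rank ∂_1 = 9 − 8 = 1, and the invariant factors of ∂_1 are all 1, so H_0 ≅ Z.

(K is a triangulation of a wedge of 4 circles.)

H_0 ≅ Z.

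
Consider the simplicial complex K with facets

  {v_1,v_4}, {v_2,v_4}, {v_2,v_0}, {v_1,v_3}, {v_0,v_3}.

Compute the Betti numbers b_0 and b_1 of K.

b_0 = 1, b_1 = 1.

Take the total order v_0 < v_1 < v_2 < v_3 < v_4 on the vertex set. Then K (dimension 1) consists of the simplices:

  0-simplices (5): [v_0], [v_1], [v_2], [v_3], [v_4]
  1-simplices (5): [v_0,v_2], [v_0,v_3], [v_1,v_3], [v_1,v_4], [v_2,v_4]

so the chain groups are C_0 ≅ Z^5, C_1 ≅ Z^5.

∂_1: C_1 → C_0 maps an edge to its endpoints' difference, ∂[p,q] = q − p. For instance
  ∂[v_0,v_3] = [v_3] − [v_0].
This gives a 5×5 integer matrix of rank 4; reducing to Smith normal form yields diagonal entries (1,1,1,1).

Now H_k = ker ∂_k / im ∂_{k+1}, so:

  H_0: rank C_0 − rank ∂_1 = 5 − 4 = 1, and the invariant factors of ∂_1 are all 1, so H_0 = Z.
  H_1: rank ker ∂_1 − rank ∂_2 = (5 − 4) − 0 = 1, and there is no ∂_2, so H_1 = Z.

Hence the Betti numbers are b_0 = 1, b_1 = 1.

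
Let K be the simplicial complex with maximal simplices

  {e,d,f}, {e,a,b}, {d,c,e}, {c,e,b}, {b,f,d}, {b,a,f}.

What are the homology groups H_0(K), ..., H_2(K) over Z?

We work with the vertex ordering a < b < c < d < e < f. The simplices of K, each written with vertices in increasing order, are:

  0-simplices (6): a, b, c, d, e, f
  1-simplices (12): ab, ae, af, bc, bd, be, bf, cd, ce, de, df, ef
  2-simplices (6): abe, abf, bce, bdf, cde, def

Hence C_0 ≅ Z^6, C_1 ≅ Z^12, C_2 ≅ Z^6.

Boundary ∂_1: C_1 → C_0 sends each edge [p,q] (with p < q) to q − p. For instance
  ∂af = f − a.
The resulting 6×12 matrix has rank 5, and its Smith normal form has invariant factors (1,1,1,1,1).

∂_2: C_2 → C_1 maps a triangle to the signed sum of its edges. For instance
  ∂abe = be − ae + ab,
  ∂bdf = df − bf + bd.
As a 12×6 matrix over Z this has rank 6, with invariant factors (1,1,1,1,1,1).

Reading off H_k = ker ∂_k / im ∂_{k+1}:

  H_0: rank C_0 − rank ∂_1 = 6 − 5 = 1, and the invariant factors of ∂_1 are all 1, so H_0 ≅ Z.
  H_1: rank ker ∂_1 − rank ∂_2 = (12 − 5) − 6 = 1, and the invariant factors of ∂_2 are all 1, so H_1 ≅ Z.
  H_2: rank ker ∂_2 − rank ∂_3 = (6 − 6) − 0 = 0, and there is no ∂_3, so H_2 ≅ 0.

H_0 = Z,  H_1 = Z,  H_2 = 0.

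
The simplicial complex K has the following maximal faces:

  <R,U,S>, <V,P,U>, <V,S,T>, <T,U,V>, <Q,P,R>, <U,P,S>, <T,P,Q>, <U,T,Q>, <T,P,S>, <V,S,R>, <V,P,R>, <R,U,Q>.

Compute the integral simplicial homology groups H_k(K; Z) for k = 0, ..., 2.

Order the vertices as P < Q < R < S < T < U < V. Listing each simplex with vertices in this order, K has dimension 2 with simplices:

  0-simplices (7): P, Q, R, S, T, U, V
  1-simplices (18): PQ, PR, PS, PT, PU, PV, QR, QT, QU, RS, RU, RV, ST, SU, SV, TU, TV, UV
  2-simplices (12): PQR, PQT, PRV, PST, PSU, PUV, QRU, QTU, RSU, RSV, STV, TUV

giving chain groups C_0 ≅ Z^7, C_1 ≅ Z^18, C_2 ≅ Z^12.

The boundary map ∂_1: C_1 → C_0 maps an edge to its endpoints' difference, ∂[p,q] = q − p. For instance
  ∂QU = U − Q.
The resulting 7×18 matrix has rank 6, and its Smith normal form has invariant factors (1,1,1,1,1,1).

Boundary ∂_2: C_2 → C_1 maps a triangle to the signed sum of its edges. For instance
  ∂RSU = SU − RU + RS,
  ∂TUV = UV − TV + TU.
The resulting 18×12 matrix has rank 12, and its Smith normal form has invariant factors (1,1,1,1,1,1,1,1,1,1,1,2).

Now H_k = ker ∂_k / im ∂_{k+1}, so:

  H_0: rank C_0 − rank ∂_1 = 7 − 6 = 1, and the invariant factors of ∂_1 are all 1, so H_0 = Z.
  H_1: rank ker ∂_1 − rank ∂_2 = (18 − 6) − 12 = 0, and ∂_2 has invariant factor 2 > 1, so H_1 = Z/2.
  H_2: rank ker ∂_2 − rank ∂_3 = (12 − 12) − 0 = 0, and there is no ∂_3, so H_2 = 0.

As a check, the Euler characteristic is 7 − 18 + 12 = 1, which agrees with 1 − 0 + 0 = 1.
(K is a triangulation of the real projective plane RP^2.)

H_0 ≅ Z,  H_1 ≅ Z/2,  H_2 = 0.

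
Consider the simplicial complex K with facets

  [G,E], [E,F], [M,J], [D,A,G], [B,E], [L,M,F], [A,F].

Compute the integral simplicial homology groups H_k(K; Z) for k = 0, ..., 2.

H_0 = Z,  H_1 = Z,  H_2 = 0.

Fix the vertex order A < B < D < E < F < G < J < L < M and write every simplex with vertices in increasing order. Then dim K = 2 and the simplices of K are:

  0-simplices (9): A, B, D, E, F, G, J, L, M
  1-simplices (11): AD, AF, AG, BE, DG, EF, EG, FL, FM, JM, LM
  2-simplices (2): ADG, FLM

so the chain groups are C_0 ≅ Z^9, C_1 ≅ Z^11, C_2 ≅ Z^2.

The boundary map ∂_1: C_1 → C_0 sends each edge [p,q] (with p < q) to q − p.
The resulting 9×11 matrix has rank 8, and its Smith normal form has invariant factors (1,1,1,1,1,1,1,1).

∂_2: C_2 → C_1 sends each 2-simplex [p,q,r] to [q,r] − [p,r] + [p,q]. For instance
  ∂ADG = DG − AG + AD,
  ∂FLM = LM − FM + FL.
The 11×2 boundary matrix has rank 2 and Smith normal form diag(1,1).

Reading off H_k = ker ∂_k / im ∂_{k+1}:

  H_0: rank C_0 − rank ∂_1 = 9 − 8 = 1, and the invariant factors of ∂_1 are all 1, so H_0 ≅ Z.
  H_1: rank ker ∂_1 − rank ∂_2 = (11 − 8) − 2 = 1, and the invariant factors of ∂_2 are all 1, so H_1 ≅ Z.
  H_2: rank ker ∂_2 − rank ∂_3 = (2 − 2) − 0 = 0, and there is no ∂_3, so H_2 ≅ 0.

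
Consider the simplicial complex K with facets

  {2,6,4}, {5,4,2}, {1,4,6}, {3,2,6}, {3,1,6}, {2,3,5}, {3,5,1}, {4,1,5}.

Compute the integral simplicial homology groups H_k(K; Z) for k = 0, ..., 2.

K has 6 vertices, 12 edges, 8 triangles.
rank ∂_0 = 0, rank ∂_1 = 5 ⇒ b_0 = 6 − 0 − 5 = 1; all invariant factors of ∂_1 are 1 so no torsion. So H_0 ≅ Z.
rank ∂_1 = 5, rank ∂_2 = 7 ⇒ b_1 = 12 − 5 − 7 = 0; all invariant factors of ∂_2 are 1 so no torsion. So H_1 ≅ 0.
rank ∂_2 = 7, rank ∂_3 = 0 ⇒ b_2 = 8 − 7 − 0 = 1. So H_2 ≅ Z.

H_0 ≅ Z,  H_1 = 0,  H_2 ≅ Z.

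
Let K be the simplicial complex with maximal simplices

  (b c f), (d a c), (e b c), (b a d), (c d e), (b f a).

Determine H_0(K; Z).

We work with the vertex ordering a < b < c < d < e < f. The simplices of K, each written with vertices in increasing order, are:

  0-simplices (6): a, b, c, d, e, f
  1-simplices (12): ab, ac, ad, af, bc, bd, be, bf, cd, ce, cf, de
  2-simplices (6): abd, abf, acd, bce, bcf, cde

giving chain groups C_0 ≅ Z^6, C_1 ≅ Z^12, C_2 ≅ Z^6.

The boundary map ∂_1: C_1 → C_0 is given by ∂[p,q] = [q] − [p].
As a 6×12 matrix over Z this has rank 5, with invariant factors (1,1,1,1,1).

∂_2: C_2 → C_1 acts by ∂[p,q,r] = [q,r] − [p,r] + [p,q]. For instance
  ∂cde = de − ce + cd,
  ∂bcf = cf − bf + bc.
This gives a 12×6 integer matrix of rank 6; reducing to Smith normal form yields diagonal entries (1,1,1,1,1,1).

Reading off H_k = ker ∂_k / im ∂_{k+1}:

  H_0: rank C_0 − rank ∂_1 = 6 − 5 = 1, and the invariant factors of ∂_1 are all 1, so H_0 = Z.

H_0 ≅ Z.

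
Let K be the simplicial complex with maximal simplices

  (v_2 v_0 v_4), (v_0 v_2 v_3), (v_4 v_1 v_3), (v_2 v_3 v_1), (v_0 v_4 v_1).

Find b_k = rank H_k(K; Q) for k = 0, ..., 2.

b_0 = 1, b_1 = 1, b_2 = 0.

Fix the vertex order v_0 < v_1 < v_2 < v_3 < v_4 and write every simplex with vertices in increasing order. Then dim K = 2 and the simplices of K are:

  0-simplices (5): [v_0], [v_1], [v_2], [v_3], [v_4]
  1-simplices (10): [v_0,v_1], [v_0,v_2], [v_0,v_3], [v_0,v_4], [v_1,v_2], [v_1,v_3], [v_1,v_4], [v_2,v_3], [v_2,v_4], [v_3,v_4]
  2-simplices (5): [v_0,v_1,v_4], [v_0,v_2,v_3], [v_0,v_2,v_4], [v_1,v_2,v_3], [v_1,v_3,v_4]

giving chain groups C_0 ≅ Z^5, C_1 ≅ Z^10, C_2 ≅ Z^5.

The boundary map ∂_1: C_1 → C_0 sends each edge [p,q] (with p < q) to q − p. For instance
  ∂[v_0,v_3] = [v_3] − [v_0].
This gives a 5×10 integer matrix of rank 4; reducing to Smith normal form yields diagonal entries (1,1,1,1).

The boundary map ∂_2: C_2 → C_1 acts by ∂[p,q,r] = [q,r] − [p,r] + [p,q]. For instance
  ∂[v_1,v_3,v_4] = [v_3,v_4] − [v_1,v_4] + [v_1,v_3],
  ∂[v_0,v_2,v_4] = [v_2,v_4] − [v_0,v_4] + [v_0,v_2].
The 10×5 boundary matrix has rank 5 and Smith normal form diag(1,1,1,1,1).

Now H_k = ker ∂_k / im ∂_{k+1}, so:

  H_0: rank C_0 − rank ∂_1 = 5 − 4 = 1, and the invariant factors of ∂_1 are all 1, so H_0 = Z.
  H_1: rank ker ∂_1 − rank ∂_2 = (10 − 4) − 5 = 1, and the invariant factors of ∂_2 are all 1, so H_1 = Z.
  H_2: rank ker ∂_2 − rank ∂_3 = (5 − 5) − 0 = 0, and there is no ∂_3, so H_2 = 0.

As a check, the Euler characteristic is 5 − 10 + 5 = 0, which agrees with 1 − 1 + 0 = 0.
(K is a triangulation of the Möbius band.)

Hence the Betti numbers are b_0 = 1, b_1 = 1, b_2 = 0.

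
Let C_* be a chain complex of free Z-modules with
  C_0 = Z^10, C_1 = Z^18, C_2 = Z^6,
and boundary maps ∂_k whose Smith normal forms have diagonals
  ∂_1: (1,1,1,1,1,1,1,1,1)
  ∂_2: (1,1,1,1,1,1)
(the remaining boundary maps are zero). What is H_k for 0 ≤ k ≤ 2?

H_0 = Z,  H_1 = Z^3,  H_2 = 0.

H_0: b_0 = 10 − 0 − 9 = 1; torsion from ∂_1 factors > 1: none. So H_0 = Z.
H_1: b_1 = 18 − 9 − 6 = 3; torsion from ∂_2 factors > 1: none. So H_1 = Z^3.
H_2: b_2 = 6 − 6 − 0 = 0; torsion from ∂_3 factors > 1: none. So H_2 = 0.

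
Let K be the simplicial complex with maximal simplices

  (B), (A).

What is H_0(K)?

H_0 ≅ Z^2.

Order the vertices as A < B. Listing each simplex with vertices in this order, K has dimension 0 with simplices:

  0-simplices (2): A, B

giving chain groups C_0 ≅ Z^2.

From H_k ≅ ker(∂_k) / im(∂_{k+1}) we obtain:

  H_0: rank C_0 − rank ∂_1 = 2 − 0 = 2, and there is no ∂_1, so H_0 = Z^2.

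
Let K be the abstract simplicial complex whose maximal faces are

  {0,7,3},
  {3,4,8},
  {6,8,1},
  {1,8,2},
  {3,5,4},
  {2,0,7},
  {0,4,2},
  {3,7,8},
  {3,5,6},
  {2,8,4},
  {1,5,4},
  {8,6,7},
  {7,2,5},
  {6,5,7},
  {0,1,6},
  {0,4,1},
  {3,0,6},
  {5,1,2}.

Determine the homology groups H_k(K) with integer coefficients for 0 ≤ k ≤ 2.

K has 9 vertices, 27 edges, 18 triangles.
rank ∂_0 = 0, rank ∂_1 = 8 ⇒ b_0 = 9 − 0 − 8 = 1; all invariant factors of ∂_1 are 1 so no torsion. So H_0 = Z.
rank ∂_1 = 8, rank ∂_2 = 18 ⇒ b_1 = 27 − 8 − 18 = 1; ∂_2 has invariant factor(s) [2] giving torsion. So H_1 = Z ⊕ Z/2Z.
rank ∂_2 = 18, rank ∂_3 = 0 ⇒ b_2 = 18 − 18 − 0 = 0. So H_2 = 0.

H_0 ≅ Z,  H_1 ≅ Z ⊕ Z/2Z,  H_2 = 0.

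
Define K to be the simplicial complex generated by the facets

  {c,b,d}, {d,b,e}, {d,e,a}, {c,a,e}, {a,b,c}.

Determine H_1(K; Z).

H_1 ≅ Z.

Fix the vertex order a < b < c < d < e and write every simplex with vertices in increasing order. Then dim K = 2 and the simplices of K are:

  0-simplices (5): a, b, c, d, e
  1-simplices (10): ab, ac, ad, ae, bc, bd, be, cd, ce, de
  2-simplices (5): abc, ace, ade, bcd, bde

Hence C_0 ≅ Z^5, C_1 ≅ Z^10, C_2 ≅ Z^5.

Boundary ∂_1: C_1 → C_0 sends each edge [p,q] (with p < q) to q − p. For instance
  ∂cd = d − c.
As a 5×10 matrix over Z this has rank 4, with invariant factors (1,1,1,1).

Boundary ∂_2: C_2 → C_1 maps a triangle to the signed sum of its edges. For instance
  ∂abc = bc − ac + ab,
  ∂bde = de − be + bd.
This gives a 10×5 integer matrix of rank 5; reducing to Smith normal form yields diagonal entries (1,1,1,1,1).

Now H_k = ker ∂_k / im ∂_{k+1}, so:

  H_1: rank ker ∂_1 − rank ∂_2 = (10 − 4) − 5 = 1, and the invariant factors of ∂_2 are all 1, so H_1 ≅ Z.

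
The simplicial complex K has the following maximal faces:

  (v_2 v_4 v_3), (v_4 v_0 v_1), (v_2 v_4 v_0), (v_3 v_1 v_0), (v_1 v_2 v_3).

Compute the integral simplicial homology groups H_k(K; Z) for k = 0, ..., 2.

Take the total order v_0 < v_1 < v_2 < v_3 < v_4 on the vertex set. Then K (dimension 2) consists of the simplices:

  0-simplices (5): [v_0], [v_1], [v_2], [v_3], [v_4]
  1-simplices (10): [v_0,v_1], [v_0,v_2], [v_0,v_3], [v_0,v_4], [v_1,v_2], [v_1,v_3], [v_1,v_4], [v_2,v_3], [v_2,v_4], [v_3,v_4]
  2-simplices (5): [v_0,v_1,v_3], [v_0,v_1,v_4], [v_0,v_2,v_4], [v_1,v_2,v_3], [v_2,v_3,v_4]

Hence C_0 ≅ Z^5, C_1 ≅ Z^10, C_2 ≅ Z^5.

The boundary map ∂_1: C_1 → C_0 is given by ∂[p,q] = [q] − [p]. For instance
  ∂[v_1,v_2] = [v_2] − [v_1].
The 5×10 boundary matrix has rank 4 and Smith normal form diag(1,1,1,1).

The boundary map ∂_2: C_2 → C_1 sends each 2-simplex [p,q,r] to [q,r] − [p,r] + [p,q]. For instance
  ∂[v_1,v_2,v_3] = [v_2,v_3] − [v_1,v_3] + [v_1,v_2],
  ∂[v_0,v_1,v_4] = [v_1,v_4] − [v_0,v_4] + [v_0,v_1].
The resulting 10×5 matrix has rank 5, and its Smith normal form has invariant factors (1,1,1,1,1).

Now H_k = ker ∂_k / im ∂_{k+1}, so:

  H_0: rank C_0 − rank ∂_1 = 5 − 4 = 1, and the invariant factors of ∂_1 are all 1, so H_0 ≅ Z.
  H_1: rank ker ∂_1 − rank ∂_2 = (10 − 4) − 5 = 1, and the invariant factors of ∂_2 are all 1, so H_1 ≅ Z.
  H_2: rank ker ∂_2 − rank ∂_3 = (5 − 5) − 0 = 0, and there is no ∂_3, so H_2 ≅ 0.

As a check, the Euler characteristic is 5 − 10 + 5 = 0, which agrees with 1 − 1 + 0 = 0.

H_0 = Z,  H_1 = Z,  H_2 = 0.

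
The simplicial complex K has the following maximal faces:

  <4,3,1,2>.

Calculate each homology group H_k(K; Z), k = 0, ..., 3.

Fix the vertex order 1 < 2 < 3 < 4 and write every simplex with vertices in increasing order. Then dim K = 3 and the simplices of K are:

  0-simplices (4): [1], [2], [3], [4]
  1-simplices (6): [1,2], [1,3], [1,4], [2,3], [2,4], [3,4]
  2-simplices (4): [1,2,3], [1,2,4], [1,3,4], [2,3,4]
  3-simplices (1): [1,2,3,4]

giving chain groups C_0 ≅ Z^4, C_1 ≅ Z^6, C_2 ≅ Z^4, C_3 ≅ Z^1.

Boundary ∂_1: C_1 → C_0 sends each edge [p,q] (with p < q) to q − p.
This gives a 4×6 integer matrix of rank 3; reducing to Smith normal form yields diagonal entries (1,1,1).

Boundary ∂_2: C_2 → C_1 maps a triangle to the signed sum of its edges. For instance
  ∂[2,3,4] = [3,4] − [2,4] + [2,3],
  ∂[1,3,4] = [3,4] − [1,4] + [1,3].
The resulting 6×4 matrix has rank 3, and its Smith normal form has invariant factors (1,1,1).

The boundary map ∂_3: C_3 → C_2 sends each 3-simplex σ to the alternating sum Σ_i (−1)^i (σ with its i-th vertex removed). For instance
  ∂[1,2,3,4] = [2,3,4] − [1,3,4] + [1,2,4] − [1,2,3].
The 4×1 boundary matrix has rank 1 and Smith normal form diag(1).

Now H_k = ker ∂_k / im ∂_{k+1}, so:

  H_0: rank C_0 − rank ∂_1 = 4 − 3 = 1, and the invariant factors of ∂_1 are all 1, so H_0 = Z.
  H_1: rank ker ∂_1 − rank ∂_2 = (6 − 3) − 3 = 0, and the invariant factors of ∂_2 are all 1, so H_1 = 0.
  H_2: rank ker ∂_2 − rank ∂_3 = (4 − 3) − 1 = 0, and the invariant factors of ∂_3 are all 1, so H_2 = 0.
  H_3: rank ker ∂_3 − rank ∂_4 = (1 − 1) − 0 = 0, and there is no ∂_4, so H_3 = 0.

H_0 = Z,  H_1 = 0,  H_2 = 0,  H_3 = 0.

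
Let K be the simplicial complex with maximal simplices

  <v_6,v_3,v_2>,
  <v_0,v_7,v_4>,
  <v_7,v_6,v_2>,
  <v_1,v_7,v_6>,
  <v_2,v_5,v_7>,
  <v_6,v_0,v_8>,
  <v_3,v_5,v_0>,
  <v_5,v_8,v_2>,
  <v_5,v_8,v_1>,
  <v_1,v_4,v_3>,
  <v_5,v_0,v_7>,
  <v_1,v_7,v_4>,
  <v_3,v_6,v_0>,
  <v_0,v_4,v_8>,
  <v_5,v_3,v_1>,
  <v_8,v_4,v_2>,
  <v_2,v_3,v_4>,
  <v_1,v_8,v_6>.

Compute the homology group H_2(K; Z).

H_2 = Z.

Take the total order v_0 < v_1 < v_2 < v_3 < v_4 < v_5 < v_6 < v_7 < v_8 on the vertex set. Then K (dimension 2) consists of the simplices:

  0-simplices (9): [v_0], [v_1], [v_2], [v_3], [v_4], [v_5], [v_6], [v_7], [v_8]
  1-simplices (27): (27 of them)
  2-simplices (18): (18 of them)

Hence C_0 ≅ Z^9, C_1 ≅ Z^27, C_2 ≅ Z^18.

∂_1: C_1 → C_0 maps an edge to its endpoints' difference, ∂[p,q] = q − p. For instance
  ∂[v_5,v_7] = [v_7] − [v_5].
The 9×27 boundary matrix has rank 8 and Smith normal form diag(1,1,1,1,1,1,1,1).

∂_2: C_2 → C_1 maps a triangle to the signed sum of its edges. For instance
  ∂[v_2,v_4,v_8] = [v_4,v_8] − [v_2,v_8] + [v_2,v_4],
  ∂[v_2,v_3,v_4] = [v_3,v_4] − [v_2,v_4] + [v_2,v_3].
The resulting 27×18 matrix has rank 17, and its Smith normal form has invariant factors (1,1,1,1,1,1,1,1,1,1,1,1,1,1,1,1,1).

Now H_k = ker ∂_k / im ∂_{k+1}, so:

  H_2: rank ker ∂_2 − rank ∂_3 = (18 − 17) − 0 = 1, and there is no ∂_3, so H_2 = Z.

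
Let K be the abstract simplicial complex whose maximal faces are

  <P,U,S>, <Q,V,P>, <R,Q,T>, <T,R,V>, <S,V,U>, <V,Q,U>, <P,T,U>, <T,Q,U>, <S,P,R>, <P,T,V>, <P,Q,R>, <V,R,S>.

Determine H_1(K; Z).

H_1 ≅ Z/2.

Fix the vertex order P < Q < R < S < T < U < V and write every simplex with vertices in increasing order. Then dim K = 2 and the simplices of K are:

  0-simplices (7): P, Q, R, S, T, U, V
  1-simplices (18): PQ, PR, PS, PT, PU, PV, QR, QT, QU, QV, RS, RT, RV, SU, SV, TU, TV, UV
  2-simplices (12): PQR, PQV, PRS, PSU, PTU, PTV, QRT, QTU, QUV, RSV, RTV, SUV

Hence C_0 ≅ Z^7, C_1 ≅ Z^18, C_2 ≅ Z^12.

The boundary map ∂_1: C_1 → C_0 is given by ∂[p,q] = [q] − [p]. For instance
  ∂PU = U − P.
This gives a 7×18 integer matrix of rank 6; reducing to Smith normal form yields diagonal entries (1,1,1,1,1,1).

∂_2: C_2 → C_1 maps a triangle to the signed sum of its edges. For instance
  ∂QTU = TU − QU + QT,
  ∂PTU = TU − PU + PT.
As a 18×12 matrix over Z this has rank 12, with invariant factors (1,1,1,1,1,1,1,1,1,1,1,2).

Computing H_k = (kernel of ∂_k) / (image of ∂_{k+1}):

  H_1: rank ker ∂_1 − rank ∂_2 = (18 − 6) − 12 = 0, and ∂_2 has invariant factor 2 > 1, so H_1 ≅ Z/2.

(K is a triangulation of the real projective plane RP^2.)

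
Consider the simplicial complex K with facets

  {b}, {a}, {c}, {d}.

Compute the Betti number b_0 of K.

b_0 = 4.

K has 4 vertices.
rank ∂_0 = 0, rank ∂_1 = 0 ⇒ b_0 = 4 − 0 − 0 = 4. So H_0 = Z^4.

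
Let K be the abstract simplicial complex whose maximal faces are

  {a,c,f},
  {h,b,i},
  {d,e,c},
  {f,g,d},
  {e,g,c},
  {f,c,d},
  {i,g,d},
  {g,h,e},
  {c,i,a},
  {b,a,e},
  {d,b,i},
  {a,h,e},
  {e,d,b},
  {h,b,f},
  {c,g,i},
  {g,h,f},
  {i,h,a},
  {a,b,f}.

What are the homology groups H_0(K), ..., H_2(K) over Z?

Fix the vertex order a < b < c < d < e < f < g < h < i and write every simplex with vertices in increasing order. Then dim K = 2 and the simplices of K are:

  0-simplices (9): a, b, c, d, e, f, g, h, i
  1-simplices (27): ab, ac, ae, af, ah, ai, bd, be, bf, bh, bi, cd, ce, cf, cg, ci, de, df, dg, di, eg, eh, fg, fh, gh, gi, hi
  2-simplices (18): abe, abf, acf, aci, aeh, ahi, bde, bdi, bfh, bhi, cde, cdf, ceg, cgi, dfg, dgi, egh, fgh

giving chain groups C_0 ≅ Z^9, C_1 ≅ Z^27, C_2 ≅ Z^18.

Boundary ∂_1: C_1 → C_0 maps an edge to its endpoints' difference, ∂[p,q] = q − p. For instance
  ∂bd = d − b.
The 9×27 boundary matrix has rank 8 and Smith normal form diag(1,1,1,1,1,1,1,1).

The boundary map ∂_2: C_2 → C_1 sends each 2-simplex [p,q,r] to [q,r] − [p,r] + [p,q]. For instance
  ∂bdi = di − bi + bd,
  ∂bhi = hi − bi + bh.
The 27×18 boundary matrix has rank 18 and Smith normal form diag(1,1,1,1,1,1,1,1,1,1,1,1,1,1,1,1,1,2).

From H_k ≅ ker(∂_k) / im(∂_{k+1}) we obtain:

  H_0: rank C_0 − rank ∂_1 = 9 − 8 = 1, and the invariant factors of ∂_1 are all 1, so H_0 = Z.
  H_1: rank ker ∂_1 − rank ∂_2 = (27 − 8) − 18 = 1, and ∂_2 has invariant factor 2 > 1, so H_1 = Z ⊕ Z/2.
  H_2: rank ker ∂_2 − rank ∂_3 = (18 − 18) − 0 = 0, and there is no ∂_3, so H_2 = 0.

(K is a triangulation of the Klein bottle.)

H_0 = Z,  H_1 = Z ⊕ Z/2,  H_2 = 0.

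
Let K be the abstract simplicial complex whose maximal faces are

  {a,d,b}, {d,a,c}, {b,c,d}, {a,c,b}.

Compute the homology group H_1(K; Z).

Take the total order a < b < c < d on the vertex set. Then K (dimension 2) consists of the simplices:

  0-simplices (4): a, b, c, d
  1-simplices (6): ab, ac, ad, bc, bd, cd
  2-simplices (4): abc, abd, acd, bcd

so the chain groups are C_0 ≅ Z^4, C_1 ≅ Z^6, C_2 ≅ Z^4.

∂_1: C_1 → C_0 maps an edge to its endpoints' difference, ∂[p,q] = q − p.
The resulting 4×6 matrix has rank 3, and its Smith normal form has invariant factors (1,1,1).

The boundary map ∂_2: C_2 → C_1 sends each 2-simplex [p,q,r] to [q,r] − [p,r] + [p,q]. For instance
  ∂acd = cd − ad + ac,
  ∂abd = bd − ad + ab.
This gives a 6×4 integer matrix of rank 3; reducing to Smith normal form yields diagonal entries (1,1,1).

From H_k ≅ ker(∂_k) / im(∂_{k+1}) we obtain:

  H_1: rank ker ∂_1 − rank ∂_2 = (6 − 3) − 3 = 0, and the invariant factors of ∂_2 are all 1, so H_1 ≅ 0.

H_1 = 0.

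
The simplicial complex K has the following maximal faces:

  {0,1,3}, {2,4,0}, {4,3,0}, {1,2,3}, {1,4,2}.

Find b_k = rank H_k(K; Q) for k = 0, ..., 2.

Order the vertices as 0 < 1 < 2 < 3 < 4. Listing each simplex with vertices in this order, K has dimension 2 with simplices:

  0-simplices (5): [0], [1], [2], [3], [4]
  1-simplices (10): [0,1], [0,2], [0,3], [0,4], [1,2], [1,3], [1,4], [2,3], [2,4], [3,4]
  2-simplices (5): [0,1,3], [0,2,4], [0,3,4], [1,2,3], [1,2,4]

so the chain groups are C_0 ≅ Z^5, C_1 ≅ Z^10, C_2 ≅ Z^5.

∂_1: C_1 → C_0 is given by ∂[p,q] = [q] − [p]. For instance
  ∂[1,2] = [2] − [1].
This gives a 5×10 integer matrix of rank 4; reducing to Smith normal form yields diagonal entries (1,1,1,1).

∂_2: C_2 → C_1 sends each 2-simplex [p,q,r] to [q,r] − [p,r] + [p,q]. For instance
  ∂[1,2,3] = [2,3] − [1,3] + [1,2],
  ∂[0,3,4] = [3,4] − [0,4] + [0,3].
As a 10×5 matrix over Z this has rank 5, with invariant factors (1,1,1,1,1).

From H_k ≅ ker(∂_k) / im(∂_{k+1}) we obtain:

  H_0: rank C_0 − rank ∂_1 = 5 − 4 = 1, and the invariant factors of ∂_1 are all 1, so H_0 = Z.
  H_1: rank ker ∂_1 − rank ∂_2 = (10 − 4) − 5 = 1, and the invariant factors of ∂_2 are all 1, so H_1 = Z.
  H_2: rank ker ∂_2 − rank ∂_3 = (5 − 5) − 0 = 0, and there is no ∂_3, so H_2 = 0.

(K is a triangulation of the Möbius band.)

Hence the Betti numbers are b_0 = 1, b_1 = 1, b_2 = 0.

b_0 = 1, b_1 = 1, b_2 = 0.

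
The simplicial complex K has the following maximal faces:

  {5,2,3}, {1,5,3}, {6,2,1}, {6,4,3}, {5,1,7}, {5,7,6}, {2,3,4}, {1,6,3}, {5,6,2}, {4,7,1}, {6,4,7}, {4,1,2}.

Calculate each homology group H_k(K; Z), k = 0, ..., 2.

Order the vertices as 1 < 2 < 3 < 4 < 5 < 6 < 7. Listing each simplex with vertices in this order, K has dimension 2 with simplices:

  0-simplices (7): [1], [2], [3], [4], [5], [6], [7]
  1-simplices (18): [1,2], [1,3], [1,4], [1,5], [1,6], [1,7], [2,3], [2,4], [2,5], [2,6], [3,4], [3,5], [3,6], [4,6], [4,7], [5,6], [5,7], [6,7]
  2-simplices (12): [1,2,4], [1,2,6], [1,3,5], [1,3,6], [1,4,7], [1,5,7], [2,3,4], [2,3,5], [2,5,6], [3,4,6], [4,6,7], [5,6,7]

so the chain groups are C_0 ≅ Z^7, C_1 ≅ Z^18, C_2 ≅ Z^12.

The boundary map ∂_1: C_1 → C_0 sends each edge [p,q] (with p < q) to q − p. For instance
  ∂[1,4] = [4] − [1].
The resulting 7×18 matrix has rank 6, and its Smith normal form has invariant factors (1,1,1,1,1,1).

The boundary map ∂_2: C_2 → C_1 maps a triangle to the signed sum of its edges. For instance
  ∂[3,4,6] = [4,6] − [3,6] + [3,4],
  ∂[1,3,6] = [3,6] − [1,6] + [1,3].
This gives a 18×12 integer matrix of rank 12; reducing to Smith normal form yields diagonal entries (1,1,1,1,1,1,1,1,1,1,1,2).

From H_k ≅ ker(∂_k) / im(∂_{k+1}) we obtain:

  H_0: rank C_0 − rank ∂_1 = 7 − 6 = 1, and the invariant factors of ∂_1 are all 1, so H_0 ≅ Z.
  H_1: rank ker ∂_1 − rank ∂_2 = (18 − 6) − 12 = 0, and ∂_2 has invariant factor 2 > 1, so H_1 ≅ Z/2.
  H_2: rank ker ∂_2 − rank ∂_3 = (12 − 12) − 0 = 0, and there is no ∂_3, so H_2 ≅ 0.

(K is a triangulation of the real projective plane RP^2.)

H_0 = Z,  H_1 = Z/2,  H_2 = 0.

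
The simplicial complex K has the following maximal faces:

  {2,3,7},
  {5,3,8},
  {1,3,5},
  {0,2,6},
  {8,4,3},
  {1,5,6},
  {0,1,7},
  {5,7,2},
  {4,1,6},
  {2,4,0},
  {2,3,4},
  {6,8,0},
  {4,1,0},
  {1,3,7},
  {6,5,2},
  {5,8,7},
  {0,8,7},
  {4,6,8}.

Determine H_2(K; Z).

H_2 = 0.

Take the total order 0 < 1 < 2 < 3 < 4 < 5 < 6 < 7 < 8 on the vertex set. Then K (dimension 2) consists of the simplices:

  0-simplices (9): [0], [1], [2], [3], [4], [5], [6], [7], [8]
  1-simplices (27): (27 of them)
  2-simplices (18): [0,1,4], [0,1,7], [0,2,4], [0,2,6], [0,6,8], [0,7,8], [1,3,5], [1,3,7], [1,4,6], [1,5,6], [2,3,4], [2,3,7], [2,5,6], [2,5,7], [3,4,8], [3,5,8], [4,6,8], [5,7,8]

giving chain groups C_0 ≅ Z^9, C_1 ≅ Z^27, C_2 ≅ Z^18.

∂_1: C_1 → C_0 sends each edge [p,q] (with p < q) to q − p. For instance
  ∂[2,3] = [3] − [2].
This gives a 9×27 integer matrix of rank 8; reducing to Smith normal form yields diagonal entries (1,1,1,1,1,1,1,1).

∂_2: C_2 → C_1 maps a triangle to the signed sum of its edges. For instance
  ∂[0,2,6] = [2,6] − [0,6] + [0,2],
  ∂[0,2,4] = [2,4] − [0,4] + [0,2].
The resulting 27×18 matrix has rank 18, and its Smith normal form has invariant factors (1,1,1,1,1,1,1,1,1,1,1,1,1,1,1,1,1,2).

Computing H_k = (kernel of ∂_k) / (image of ∂_{k+1}):

  H_2: rank ker ∂_2 − rank ∂_3 = (18 − 18) − 0 = 0, and there is no ∂_3, so H_2 ≅ 0.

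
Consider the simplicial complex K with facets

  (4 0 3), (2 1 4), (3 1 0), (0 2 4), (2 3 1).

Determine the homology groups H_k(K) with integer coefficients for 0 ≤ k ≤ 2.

Order the vertices as 0 < 1 < 2 < 3 < 4. Listing each simplex with vertices in this order, K has dimension 2 with simplices:

  0-simplices (5): [0], [1], [2], [3], [4]
  1-simplices (10): [0,1], [0,2], [0,3], [0,4], [1,2], [1,3], [1,4], [2,3], [2,4], [3,4]
  2-simplices (5): [0,1,3], [0,2,4], [0,3,4], [1,2,3], [1,2,4]

Hence C_0 ≅ Z^5, C_1 ≅ Z^10, C_2 ≅ Z^5.

∂_1: C_1 → C_0 sends each edge [p,q] (with p < q) to q − p. For instance
  ∂[0,2] = [2] − [0].
The 5×10 boundary matrix has rank 4 and Smith normal form diag(1,1,1,1).

Boundary ∂_2: C_2 → C_1 maps a triangle to the signed sum of its edges. For instance
  ∂[1,2,4] = [2,4] − [1,4] + [1,2],
  ∂[0,1,3] = [1,3] − [0,3] + [0,1].
As a 10×5 matrix over Z this has rank 5, with invariant factors (1,1,1,1,1).

From H_k ≅ ker(∂_k) / im(∂_{k+1}) we obtain:

  H_0: rank C_0 − rank ∂_1 = 5 − 4 = 1, and the invariant factors of ∂_1 are all 1, so H_0 ≅ Z.
  H_1: rank ker ∂_1 − rank ∂_2 = (10 − 4) − 5 = 1, and the invariant factors of ∂_2 are all 1, so H_1 ≅ Z.
  H_2: rank ker ∂_2 − rank ∂_3 = (5 − 5) − 0 = 0, and there is no ∂_3, so H_2 ≅ 0.

H_0 = Z,  H_1 = Z,  H_2 = 0.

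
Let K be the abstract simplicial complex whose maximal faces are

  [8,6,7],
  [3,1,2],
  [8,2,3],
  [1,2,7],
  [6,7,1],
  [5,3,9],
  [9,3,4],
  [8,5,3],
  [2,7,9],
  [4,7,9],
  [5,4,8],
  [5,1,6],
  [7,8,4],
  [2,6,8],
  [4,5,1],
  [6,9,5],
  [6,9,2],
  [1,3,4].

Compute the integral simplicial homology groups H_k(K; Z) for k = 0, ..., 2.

Order the vertices as 1 < 2 < 3 < 4 < 5 < 6 < 7 < 8 < 9. Listing each simplex with vertices in this order, K has dimension 2 with simplices:

  0-simplices (9): [1], [2], [3], [4], [5], [6], [7], [8], [9]
  1-simplices (27): (27 of them)
  2-simplices (18): [1,2,3], [1,2,7], [1,3,4], [1,4,5], [1,5,6], [1,6,7], [2,3,8], [2,6,8], [2,6,9], [2,7,9], [3,4,9], [3,5,8], [3,5,9], [4,5,8], [4,7,8], [4,7,9], [5,6,9], [6,7,8]

Hence C_0 ≅ Z^9, C_1 ≅ Z^27, C_2 ≅ Z^18.

∂_1: C_1 → C_0 is given by ∂[p,q] = [q] − [p].
The resulting 9×27 matrix has rank 8, and its Smith normal form has invariant factors (1,1,1,1,1,1,1,1).

∂_2: C_2 → C_1 sends each 2-simplex [p,q,r] to [q,r] − [p,r] + [p,q]. For instance
  ∂[1,3,4] = [3,4] − [1,4] + [1,3],
  ∂[1,2,3] = [2,3] − [1,3] + [1,2].
This gives a 27×18 integer matrix of rank 18; reducing to Smith normal form yields diagonal entries (1,1,1,1,1,1,1,1,1,1,1,1,1,1,1,1,1,2).

Reading off H_k = ker ∂_k / im ∂_{k+1}:

  H_0: rank C_0 − rank ∂_1 = 9 − 8 = 1, and the invariant factors of ∂_1 are all 1, so H_0 = Z.
  H_1: rank ker ∂_1 − rank ∂_2 = (27 − 8) − 18 = 1, and ∂_2 has invariant factor 2 > 1, so H_1 = Z ⊕ Z/2.
  H_2: rank ker ∂_2 − rank ∂_3 = (18 − 18) − 0 = 0, and there is no ∂_3, so H_2 = 0.

As a check, the Euler characteristic is 9 − 27 + 18 = 0, which agrees with 1 − 1 + 0 = 0.

H_0 ≅ Z,  H_1 ≅ Z ⊕ Z/2,  H_2 = 0.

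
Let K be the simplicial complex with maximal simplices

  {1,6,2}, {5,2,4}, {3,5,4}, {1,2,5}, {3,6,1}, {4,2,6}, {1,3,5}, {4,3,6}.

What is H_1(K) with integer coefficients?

Order the vertices as 1 < 2 < 3 < 4 < 5 < 6. Listing each simplex with vertices in this order, K has dimension 2 with simplices:

  0-simplices (6): [1], [2], [3], [4], [5], [6]
  1-simplices (12): [1,2], [1,3], [1,5], [1,6], [2,4], [2,5], [2,6], [3,4], [3,5], [3,6], [4,5], [4,6]
  2-simplices (8): [1,2,5], [1,2,6], [1,3,5], [1,3,6], [2,4,5], [2,4,6], [3,4,5], [3,4,6]

so the chain groups are C_0 ≅ Z^6, C_1 ≅ Z^12, C_2 ≅ Z^8.

∂_1: C_1 → C_0 sends each edge [p,q] (with p < q) to q − p. For instance
  ∂[2,4] = [4] − [2].
The 6×12 boundary matrix has rank 5 and Smith normal form diag(1,1,1,1,1).

∂_2: C_2 → C_1 acts by ∂[p,q,r] = [q,r] − [p,r] + [p,q]. For instance
  ∂[3,4,5] = [4,5] − [3,5] + [3,4],
  ∂[1,3,6] = [3,6] − [1,6] + [1,3].
This gives a 12×8 integer matrix of rank 7; reducing to Smith normal form yields diagonal entries (1,1,1,1,1,1,1).

Computing H_k = (kernel of ∂_k) / (image of ∂_{k+1}):

  H_1: rank ker ∂_1 − rank ∂_2 = (12 − 5) − 7 = 0, and the invariant factors of ∂_2 are all 1, so H_1 ≅ 0.

H_1 ≅ 0.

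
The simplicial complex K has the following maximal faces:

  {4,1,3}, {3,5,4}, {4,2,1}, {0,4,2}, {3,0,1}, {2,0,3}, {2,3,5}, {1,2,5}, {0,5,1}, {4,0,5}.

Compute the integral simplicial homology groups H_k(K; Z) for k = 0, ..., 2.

H_0 ≅ Z,  H_1 ≅ Z/2,  H_2 = 0.

We work with the vertex ordering 0 < 1 < 2 < 3 < 4 < 5. The simplices of K, each written with vertices in increasing order, are:

  0-simplices (6): [0], [1], [2], [3], [4], [5]
  1-simplices (15): [0,1], [0,2], [0,3], [0,4], [0,5], [1,2], [1,3], [1,4], [1,5], [2,3], [2,4], [2,5], [3,4], [3,5], [4,5]
  2-simplices (10): [0,1,3], [0,1,5], [0,2,3], [0,2,4], [0,4,5], [1,2,4], [1,2,5], [1,3,4], [2,3,5], [3,4,5]

so the chain groups are C_0 ≅ Z^6, C_1 ≅ Z^15, C_2 ≅ Z^10.

∂_1: C_1 → C_0 maps an edge to its endpoints' difference, ∂[p,q] = q − p.
This gives a 6×15 integer matrix of rank 5; reducing to Smith normal form yields diagonal entries (1,1,1,1,1).

Boundary ∂_2: C_2 → C_1 maps a triangle to the signed sum of its edges. For instance
  ∂[0,2,3] = [2,3] − [0,3] + [0,2],
  ∂[3,4,5] = [4,5] − [3,5] + [3,4].
The resulting 15×10 matrix has rank 10, and its Smith normal form has invariant factors (1,1,1,1,1,1,1,1,1,2).

From H_k ≅ ker(∂_k) / im(∂_{k+1}) we obtain:

  H_0: rank C_0 − rank ∂_1 = 6 − 5 = 1, and the invariant factors of ∂_1 are all 1, so H_0 = Z.
  H_1: rank ker ∂_1 − rank ∂_2 = (15 − 5) − 10 = 0, and ∂_2 has invariant factor 2 > 1, so H_1 = Z/2.
  H_2: rank ker ∂_2 − rank ∂_3 = (10 − 10) − 0 = 0, and there is no ∂_3, so H_2 = 0.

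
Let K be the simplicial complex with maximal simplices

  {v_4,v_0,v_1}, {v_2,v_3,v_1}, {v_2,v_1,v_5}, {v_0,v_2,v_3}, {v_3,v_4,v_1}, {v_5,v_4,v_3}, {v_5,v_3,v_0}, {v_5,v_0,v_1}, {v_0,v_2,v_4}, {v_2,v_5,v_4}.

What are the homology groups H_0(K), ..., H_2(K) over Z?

H_0 = Z,  H_1 = Z/2Z,  H_2 = 0.

Take the total order v_0 < v_1 < v_2 < v_3 < v_4 < v_5 on the vertex set. Then K (dimension 2) consists of the simplices:

  0-simplices (6): [v_0], [v_1], [v_2], [v_3], [v_4], [v_5]
  1-simplices (15): (15 of them)
  2-simplices (10): [v_0,v_1,v_4], [v_0,v_1,v_5], [v_0,v_2,v_3], [v_0,v_2,v_4], [v_0,v_3,v_5], [v_1,v_2,v_3], [v_1,v_2,v_5], [v_1,v_3,v_4], [v_2,v_4,v_5], [v_3,v_4,v_5]

giving chain groups C_0 ≅ Z^6, C_1 ≅ Z^15, C_2 ≅ Z^10.

The boundary map ∂_1: C_1 → C_0 sends each edge [p,q] (with p < q) to q − p.
The resulting 6×15 matrix has rank 5, and its Smith normal form has invariant factors (1,1,1,1,1).

∂_2: C_2 → C_1 maps a triangle to the signed sum of its edges. For instance
  ∂[v_0,v_1,v_4] = [v_1,v_4] − [v_0,v_4] + [v_0,v_1],
  ∂[v_0,v_2,v_4] = [v_2,v_4] − [v_0,v_4] + [v_0,v_2].
As a 15×10 matrix over Z this has rank 10, with invariant factors (1,1,1,1,1,1,1,1,1,2).

Reading off H_k = ker ∂_k / im ∂_{k+1}:

  H_0: rank C_0 − rank ∂_1 = 6 − 5 = 1, and the invariant factors of ∂_1 are all 1, so H_0 ≅ Z.
  H_1: rank ker ∂_1 − rank ∂_2 = (15 − 5) − 10 = 0, and ∂_2 has invariant factor 2 > 1, so H_1 ≅ Z/2Z.
  H_2: rank ker ∂_2 − rank ∂_3 = (10 − 10) − 0 = 0, and there is no ∂_3, so H_2 ≅ 0.

As a check, the Euler characteristic is 6 − 15 + 10 = 1, which agrees with 1 − 0 + 0 = 1.
(K is a triangulation of the real projective plane RP^2.)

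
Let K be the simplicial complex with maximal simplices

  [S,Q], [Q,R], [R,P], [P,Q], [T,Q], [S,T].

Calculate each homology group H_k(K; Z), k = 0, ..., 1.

H_0 ≅ Z,  H_1 ≅ Z^2.

Order the vertices as P < Q < R < S < T. Listing each simplex with vertices in this order, K has dimension 1 with simplices:

  0-simplices (5): P, Q, R, S, T
  1-simplices (6): PQ, PR, QR, QS, QT, ST

so the chain groups are C_0 ≅ Z^5, C_1 ≅ Z^6.

∂_1: C_1 → C_0 sends each edge [p,q] (with p < q) to q − p.
This gives a 5×6 integer matrix of rank 4; reducing to Smith normal form yields diagonal entries (1,1,1,1).

Computing H_k = (kernel of ∂_k) / (image of ∂_{k+1}):

  H_0: rank C_0 − rank ∂_1 = 5 − 4 = 1, and the invariant factors of ∂_1 are all 1, so H_0 ≅ Z.
  H_1: rank ker ∂_1 − rank ∂_2 = (6 − 4) − 0 = 2, and there is no ∂_2, so H_1 ≅ Z^2.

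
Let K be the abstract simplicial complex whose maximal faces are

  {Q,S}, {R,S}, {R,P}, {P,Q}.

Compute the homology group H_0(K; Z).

K has 4 vertices, 4 edges.
rank ∂_0 = 0, rank ∂_1 = 3 ⇒ b_0 = 4 − 0 − 3 = 1; all invariant factors of ∂_1 are 1 so no torsion. So H_0 = Z.

H_0 ≅ Z.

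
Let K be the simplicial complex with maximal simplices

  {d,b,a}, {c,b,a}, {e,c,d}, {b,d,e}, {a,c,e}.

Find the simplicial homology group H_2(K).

Order the vertices as a < b < c < d < e. Listing each simplex with vertices in this order, K has dimension 2 with simplices:

  0-simplices (5): a, b, c, d, e
  1-simplices (10): ab, ac, ad, ae, bc, bd, be, cd, ce, de
  2-simplices (5): abc, abd, ace, bde, cde

Hence C_0 ≅ Z^5, C_1 ≅ Z^10, C_2 ≅ Z^5.

Boundary ∂_1: C_1 → C_0 maps an edge to its endpoints' difference, ∂[p,q] = q − p.
The resulting 5×10 matrix has rank 4, and its Smith normal form has invariant factors (1,1,1,1).

The boundary map ∂_2: C_2 → C_1 maps a triangle to the signed sum of its edges. For instance
  ∂cde = de − ce + cd,
  ∂abd = bd − ad + ab.
The 10×5 boundary matrix has rank 5 and Smith normal form diag(1,1,1,1,1).

Reading off H_k = ker ∂_k / im ∂_{k+1}:

  H_2: rank ker ∂_2 − rank ∂_3 = (5 − 5) − 0 = 0, and there is no ∂_3, so H_2 ≅ 0.

H_2 = 0.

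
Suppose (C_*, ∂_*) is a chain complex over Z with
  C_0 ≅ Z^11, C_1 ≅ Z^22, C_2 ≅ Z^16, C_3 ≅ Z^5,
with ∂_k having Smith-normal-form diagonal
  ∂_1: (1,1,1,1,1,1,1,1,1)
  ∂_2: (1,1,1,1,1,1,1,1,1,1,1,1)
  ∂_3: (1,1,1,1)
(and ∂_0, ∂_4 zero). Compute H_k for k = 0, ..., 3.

H_0: b_0 = 11 − 0 − 9 = 2; torsion from ∂_1 factors > 1: none. So H_0 = Z^2.
H_1: b_1 = 22 − 9 − 12 = 1; torsion from ∂_2 factors > 1: none. So H_1 = Z.
H_2: b_2 = 16 − 12 − 4 = 0; torsion from ∂_3 factors > 1: none. So H_2 = 0.
H_3: b_3 = 5 − 4 − 0 = 1; torsion from ∂_4 factors > 1: none. So H_3 = Z.

H_0 = Z^2,  H_1 = Z,  H_2 = 0,  H_3 = Z.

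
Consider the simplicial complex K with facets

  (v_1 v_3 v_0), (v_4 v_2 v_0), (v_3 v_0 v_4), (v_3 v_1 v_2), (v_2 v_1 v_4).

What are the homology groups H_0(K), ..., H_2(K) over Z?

H_0 ≅ Z,  H_1 ≅ Z,  H_2 = 0.

Fix the vertex order v_0 < v_1 < v_2 < v_3 < v_4 and write every simplex with vertices in increasing order. Then dim K = 2 and the simplices of K are:

  0-simplices (5): [v_0], [v_1], [v_2], [v_3], [v_4]
  1-simplices (10): [v_0,v_1], [v_0,v_2], [v_0,v_3], [v_0,v_4], [v_1,v_2], [v_1,v_3], [v_1,v_4], [v_2,v_3], [v_2,v_4], [v_3,v_4]
  2-simplices (5): [v_0,v_1,v_3], [v_0,v_2,v_4], [v_0,v_3,v_4], [v_1,v_2,v_3], [v_1,v_2,v_4]

so the chain groups are C_0 ≅ Z^5, C_1 ≅ Z^10, C_2 ≅ Z^5.

Boundary ∂_1: C_1 → C_0 sends each edge [p,q] (with p < q) to q − p. For instance
  ∂[v_3,v_4] = [v_4] − [v_3].
The 5×10 boundary matrix has rank 4 and Smith normal form diag(1,1,1,1).

Boundary ∂_2: C_2 → C_1 sends each 2-simplex [p,q,r] to [q,r] − [p,r] + [p,q]. For instance
  ∂[v_1,v_2,v_3] = [v_2,v_3] − [v_1,v_3] + [v_1,v_2],
  ∂[v_0,v_1,v_3] = [v_1,v_3] − [v_0,v_3] + [v_0,v_1].
This gives a 10×5 integer matrix of rank 5; reducing to Smith normal form yields diagonal entries (1,1,1,1,1).

From H_k ≅ ker(∂_k) / im(∂_{k+1}) we obtain:

  H_0: rank C_0 − rank ∂_1 = 5 − 4 = 1, and the invariant factors of ∂_1 are all 1, so H_0 = Z.
  H_1: rank ker ∂_1 − rank ∂_2 = (10 − 4) − 5 = 1, and the invariant factors of ∂_2 are all 1, so H_1 = Z.
  H_2: rank ker ∂_2 − rank ∂_3 = (5 − 5) − 0 = 0, and there is no ∂_3, so H_2 = 0.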